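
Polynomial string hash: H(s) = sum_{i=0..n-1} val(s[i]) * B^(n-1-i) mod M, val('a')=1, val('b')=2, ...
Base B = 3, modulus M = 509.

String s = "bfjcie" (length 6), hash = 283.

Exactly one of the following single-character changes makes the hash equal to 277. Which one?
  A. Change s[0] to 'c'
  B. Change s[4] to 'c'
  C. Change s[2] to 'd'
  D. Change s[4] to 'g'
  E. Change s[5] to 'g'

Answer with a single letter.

Answer: D

Derivation:
Option A: s[0]='b'->'c', delta=(3-2)*3^5 mod 509 = 243, hash=283+243 mod 509 = 17
Option B: s[4]='i'->'c', delta=(3-9)*3^1 mod 509 = 491, hash=283+491 mod 509 = 265
Option C: s[2]='j'->'d', delta=(4-10)*3^3 mod 509 = 347, hash=283+347 mod 509 = 121
Option D: s[4]='i'->'g', delta=(7-9)*3^1 mod 509 = 503, hash=283+503 mod 509 = 277 <-- target
Option E: s[5]='e'->'g', delta=(7-5)*3^0 mod 509 = 2, hash=283+2 mod 509 = 285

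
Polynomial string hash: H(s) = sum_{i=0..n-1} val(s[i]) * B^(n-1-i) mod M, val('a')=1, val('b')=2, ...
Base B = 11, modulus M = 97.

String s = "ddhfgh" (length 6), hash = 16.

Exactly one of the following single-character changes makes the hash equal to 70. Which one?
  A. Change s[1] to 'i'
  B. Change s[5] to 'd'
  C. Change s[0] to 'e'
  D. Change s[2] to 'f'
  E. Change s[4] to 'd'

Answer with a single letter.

Option A: s[1]='d'->'i', delta=(9-4)*11^4 mod 97 = 67, hash=16+67 mod 97 = 83
Option B: s[5]='h'->'d', delta=(4-8)*11^0 mod 97 = 93, hash=16+93 mod 97 = 12
Option C: s[0]='d'->'e', delta=(5-4)*11^5 mod 97 = 31, hash=16+31 mod 97 = 47
Option D: s[2]='h'->'f', delta=(6-8)*11^3 mod 97 = 54, hash=16+54 mod 97 = 70 <-- target
Option E: s[4]='g'->'d', delta=(4-7)*11^1 mod 97 = 64, hash=16+64 mod 97 = 80

Answer: D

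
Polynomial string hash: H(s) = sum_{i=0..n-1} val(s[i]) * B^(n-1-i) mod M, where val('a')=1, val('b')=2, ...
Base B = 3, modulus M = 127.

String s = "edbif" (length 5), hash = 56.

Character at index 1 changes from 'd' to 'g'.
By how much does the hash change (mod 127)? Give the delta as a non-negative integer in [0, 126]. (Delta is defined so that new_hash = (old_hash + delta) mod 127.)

Delta formula: (val(new) - val(old)) * B^(n-1-k) mod M
  val('g') - val('d') = 7 - 4 = 3
  B^(n-1-k) = 3^3 mod 127 = 27
  Delta = 3 * 27 mod 127 = 81

Answer: 81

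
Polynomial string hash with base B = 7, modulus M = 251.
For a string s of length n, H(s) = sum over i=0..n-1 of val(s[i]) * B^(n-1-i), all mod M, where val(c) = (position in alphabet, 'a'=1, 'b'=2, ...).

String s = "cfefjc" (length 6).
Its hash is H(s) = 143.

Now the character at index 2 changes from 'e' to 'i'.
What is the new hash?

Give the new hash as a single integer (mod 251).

Answer: 9

Derivation:
val('e') = 5, val('i') = 9
Position k = 2, exponent = n-1-k = 3
B^3 mod M = 7^3 mod 251 = 92
Delta = (9 - 5) * 92 mod 251 = 117
New hash = (143 + 117) mod 251 = 9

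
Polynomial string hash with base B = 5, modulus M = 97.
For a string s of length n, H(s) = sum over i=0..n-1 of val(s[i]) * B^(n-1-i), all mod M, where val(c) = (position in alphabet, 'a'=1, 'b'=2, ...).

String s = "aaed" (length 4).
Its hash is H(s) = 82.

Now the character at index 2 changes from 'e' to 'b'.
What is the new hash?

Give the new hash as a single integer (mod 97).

val('e') = 5, val('b') = 2
Position k = 2, exponent = n-1-k = 1
B^1 mod M = 5^1 mod 97 = 5
Delta = (2 - 5) * 5 mod 97 = 82
New hash = (82 + 82) mod 97 = 67

Answer: 67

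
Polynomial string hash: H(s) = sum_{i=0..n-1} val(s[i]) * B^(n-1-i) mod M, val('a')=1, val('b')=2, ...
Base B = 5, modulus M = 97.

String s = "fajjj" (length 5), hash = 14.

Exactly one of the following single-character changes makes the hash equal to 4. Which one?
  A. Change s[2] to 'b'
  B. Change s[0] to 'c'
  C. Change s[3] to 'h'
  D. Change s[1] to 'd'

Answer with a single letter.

Option A: s[2]='j'->'b', delta=(2-10)*5^2 mod 97 = 91, hash=14+91 mod 97 = 8
Option B: s[0]='f'->'c', delta=(3-6)*5^4 mod 97 = 65, hash=14+65 mod 97 = 79
Option C: s[3]='j'->'h', delta=(8-10)*5^1 mod 97 = 87, hash=14+87 mod 97 = 4 <-- target
Option D: s[1]='a'->'d', delta=(4-1)*5^3 mod 97 = 84, hash=14+84 mod 97 = 1

Answer: C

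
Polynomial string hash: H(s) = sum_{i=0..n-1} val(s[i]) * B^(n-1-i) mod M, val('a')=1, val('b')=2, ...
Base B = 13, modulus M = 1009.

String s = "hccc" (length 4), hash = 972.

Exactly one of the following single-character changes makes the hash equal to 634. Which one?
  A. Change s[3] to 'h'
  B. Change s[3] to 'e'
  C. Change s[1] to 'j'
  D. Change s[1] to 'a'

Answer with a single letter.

Option A: s[3]='c'->'h', delta=(8-3)*13^0 mod 1009 = 5, hash=972+5 mod 1009 = 977
Option B: s[3]='c'->'e', delta=(5-3)*13^0 mod 1009 = 2, hash=972+2 mod 1009 = 974
Option C: s[1]='c'->'j', delta=(10-3)*13^2 mod 1009 = 174, hash=972+174 mod 1009 = 137
Option D: s[1]='c'->'a', delta=(1-3)*13^2 mod 1009 = 671, hash=972+671 mod 1009 = 634 <-- target

Answer: D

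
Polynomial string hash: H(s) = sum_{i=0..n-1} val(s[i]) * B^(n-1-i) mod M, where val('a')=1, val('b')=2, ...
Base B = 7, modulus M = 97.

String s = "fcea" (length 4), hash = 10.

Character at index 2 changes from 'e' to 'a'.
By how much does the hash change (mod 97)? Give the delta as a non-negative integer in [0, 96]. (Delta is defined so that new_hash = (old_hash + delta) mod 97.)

Answer: 69

Derivation:
Delta formula: (val(new) - val(old)) * B^(n-1-k) mod M
  val('a') - val('e') = 1 - 5 = -4
  B^(n-1-k) = 7^1 mod 97 = 7
  Delta = -4 * 7 mod 97 = 69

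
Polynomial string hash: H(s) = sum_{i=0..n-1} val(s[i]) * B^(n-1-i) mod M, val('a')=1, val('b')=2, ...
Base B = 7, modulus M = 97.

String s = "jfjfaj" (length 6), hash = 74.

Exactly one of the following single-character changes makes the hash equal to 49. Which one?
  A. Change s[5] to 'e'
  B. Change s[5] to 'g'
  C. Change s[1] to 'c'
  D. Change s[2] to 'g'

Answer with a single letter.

Answer: C

Derivation:
Option A: s[5]='j'->'e', delta=(5-10)*7^0 mod 97 = 92, hash=74+92 mod 97 = 69
Option B: s[5]='j'->'g', delta=(7-10)*7^0 mod 97 = 94, hash=74+94 mod 97 = 71
Option C: s[1]='f'->'c', delta=(3-6)*7^4 mod 97 = 72, hash=74+72 mod 97 = 49 <-- target
Option D: s[2]='j'->'g', delta=(7-10)*7^3 mod 97 = 38, hash=74+38 mod 97 = 15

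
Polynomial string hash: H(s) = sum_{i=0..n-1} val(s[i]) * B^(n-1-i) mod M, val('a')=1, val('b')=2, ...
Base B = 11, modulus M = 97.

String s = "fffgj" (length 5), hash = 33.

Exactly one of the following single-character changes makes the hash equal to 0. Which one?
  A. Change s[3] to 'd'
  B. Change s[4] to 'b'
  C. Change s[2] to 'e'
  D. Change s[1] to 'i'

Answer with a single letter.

Answer: A

Derivation:
Option A: s[3]='g'->'d', delta=(4-7)*11^1 mod 97 = 64, hash=33+64 mod 97 = 0 <-- target
Option B: s[4]='j'->'b', delta=(2-10)*11^0 mod 97 = 89, hash=33+89 mod 97 = 25
Option C: s[2]='f'->'e', delta=(5-6)*11^2 mod 97 = 73, hash=33+73 mod 97 = 9
Option D: s[1]='f'->'i', delta=(9-6)*11^3 mod 97 = 16, hash=33+16 mod 97 = 49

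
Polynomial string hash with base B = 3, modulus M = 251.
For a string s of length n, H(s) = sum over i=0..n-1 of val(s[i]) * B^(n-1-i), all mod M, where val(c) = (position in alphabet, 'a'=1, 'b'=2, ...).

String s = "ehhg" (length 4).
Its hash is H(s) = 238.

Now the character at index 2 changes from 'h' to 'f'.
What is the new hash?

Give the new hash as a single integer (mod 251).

val('h') = 8, val('f') = 6
Position k = 2, exponent = n-1-k = 1
B^1 mod M = 3^1 mod 251 = 3
Delta = (6 - 8) * 3 mod 251 = 245
New hash = (238 + 245) mod 251 = 232

Answer: 232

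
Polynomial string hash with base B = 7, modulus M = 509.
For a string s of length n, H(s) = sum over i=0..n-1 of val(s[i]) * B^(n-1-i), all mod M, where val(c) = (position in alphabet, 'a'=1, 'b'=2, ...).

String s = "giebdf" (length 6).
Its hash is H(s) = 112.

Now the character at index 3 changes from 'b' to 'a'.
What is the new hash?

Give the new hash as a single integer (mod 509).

val('b') = 2, val('a') = 1
Position k = 3, exponent = n-1-k = 2
B^2 mod M = 7^2 mod 509 = 49
Delta = (1 - 2) * 49 mod 509 = 460
New hash = (112 + 460) mod 509 = 63

Answer: 63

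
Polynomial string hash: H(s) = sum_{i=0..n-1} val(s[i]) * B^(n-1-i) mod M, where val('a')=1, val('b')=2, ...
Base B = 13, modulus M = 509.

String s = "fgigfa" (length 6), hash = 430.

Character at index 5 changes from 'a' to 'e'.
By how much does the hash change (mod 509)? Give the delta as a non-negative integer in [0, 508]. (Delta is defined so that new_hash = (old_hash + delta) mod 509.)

Answer: 4

Derivation:
Delta formula: (val(new) - val(old)) * B^(n-1-k) mod M
  val('e') - val('a') = 5 - 1 = 4
  B^(n-1-k) = 13^0 mod 509 = 1
  Delta = 4 * 1 mod 509 = 4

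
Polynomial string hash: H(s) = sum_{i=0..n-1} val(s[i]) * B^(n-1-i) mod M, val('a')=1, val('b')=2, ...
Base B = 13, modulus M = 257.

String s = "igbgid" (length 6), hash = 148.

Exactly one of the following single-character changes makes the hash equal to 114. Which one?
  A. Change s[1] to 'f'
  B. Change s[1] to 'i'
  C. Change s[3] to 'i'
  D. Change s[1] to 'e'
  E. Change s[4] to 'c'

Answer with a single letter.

Option A: s[1]='g'->'f', delta=(6-7)*13^4 mod 257 = 223, hash=148+223 mod 257 = 114 <-- target
Option B: s[1]='g'->'i', delta=(9-7)*13^4 mod 257 = 68, hash=148+68 mod 257 = 216
Option C: s[3]='g'->'i', delta=(9-7)*13^2 mod 257 = 81, hash=148+81 mod 257 = 229
Option D: s[1]='g'->'e', delta=(5-7)*13^4 mod 257 = 189, hash=148+189 mod 257 = 80
Option E: s[4]='i'->'c', delta=(3-9)*13^1 mod 257 = 179, hash=148+179 mod 257 = 70

Answer: A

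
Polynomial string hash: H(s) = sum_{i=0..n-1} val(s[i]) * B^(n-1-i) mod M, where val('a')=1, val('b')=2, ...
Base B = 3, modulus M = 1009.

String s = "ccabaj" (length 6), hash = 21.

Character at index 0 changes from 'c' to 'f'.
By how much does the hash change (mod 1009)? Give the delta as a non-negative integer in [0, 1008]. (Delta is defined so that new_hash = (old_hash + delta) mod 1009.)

Answer: 729

Derivation:
Delta formula: (val(new) - val(old)) * B^(n-1-k) mod M
  val('f') - val('c') = 6 - 3 = 3
  B^(n-1-k) = 3^5 mod 1009 = 243
  Delta = 3 * 243 mod 1009 = 729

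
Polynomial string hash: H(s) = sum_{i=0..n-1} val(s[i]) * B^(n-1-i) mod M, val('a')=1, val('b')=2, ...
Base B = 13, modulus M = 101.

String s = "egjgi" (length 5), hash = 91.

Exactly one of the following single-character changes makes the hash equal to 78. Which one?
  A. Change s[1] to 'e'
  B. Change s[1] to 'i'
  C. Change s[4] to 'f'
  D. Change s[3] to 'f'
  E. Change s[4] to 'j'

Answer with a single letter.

Answer: D

Derivation:
Option A: s[1]='g'->'e', delta=(5-7)*13^3 mod 101 = 50, hash=91+50 mod 101 = 40
Option B: s[1]='g'->'i', delta=(9-7)*13^3 mod 101 = 51, hash=91+51 mod 101 = 41
Option C: s[4]='i'->'f', delta=(6-9)*13^0 mod 101 = 98, hash=91+98 mod 101 = 88
Option D: s[3]='g'->'f', delta=(6-7)*13^1 mod 101 = 88, hash=91+88 mod 101 = 78 <-- target
Option E: s[4]='i'->'j', delta=(10-9)*13^0 mod 101 = 1, hash=91+1 mod 101 = 92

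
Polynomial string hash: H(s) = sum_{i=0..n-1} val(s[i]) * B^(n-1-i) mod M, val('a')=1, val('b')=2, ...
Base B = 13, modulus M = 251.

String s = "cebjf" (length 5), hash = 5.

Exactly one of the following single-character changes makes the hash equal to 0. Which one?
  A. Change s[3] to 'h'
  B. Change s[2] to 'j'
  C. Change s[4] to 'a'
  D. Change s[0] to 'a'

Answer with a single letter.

Answer: C

Derivation:
Option A: s[3]='j'->'h', delta=(8-10)*13^1 mod 251 = 225, hash=5+225 mod 251 = 230
Option B: s[2]='b'->'j', delta=(10-2)*13^2 mod 251 = 97, hash=5+97 mod 251 = 102
Option C: s[4]='f'->'a', delta=(1-6)*13^0 mod 251 = 246, hash=5+246 mod 251 = 0 <-- target
Option D: s[0]='c'->'a', delta=(1-3)*13^4 mod 251 = 106, hash=5+106 mod 251 = 111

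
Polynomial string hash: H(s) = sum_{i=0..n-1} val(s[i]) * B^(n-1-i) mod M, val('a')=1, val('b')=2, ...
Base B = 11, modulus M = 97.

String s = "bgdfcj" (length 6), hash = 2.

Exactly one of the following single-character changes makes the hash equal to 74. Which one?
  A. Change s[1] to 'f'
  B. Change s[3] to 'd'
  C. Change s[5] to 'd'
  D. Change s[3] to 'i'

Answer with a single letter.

Answer: D

Derivation:
Option A: s[1]='g'->'f', delta=(6-7)*11^4 mod 97 = 6, hash=2+6 mod 97 = 8
Option B: s[3]='f'->'d', delta=(4-6)*11^2 mod 97 = 49, hash=2+49 mod 97 = 51
Option C: s[5]='j'->'d', delta=(4-10)*11^0 mod 97 = 91, hash=2+91 mod 97 = 93
Option D: s[3]='f'->'i', delta=(9-6)*11^2 mod 97 = 72, hash=2+72 mod 97 = 74 <-- target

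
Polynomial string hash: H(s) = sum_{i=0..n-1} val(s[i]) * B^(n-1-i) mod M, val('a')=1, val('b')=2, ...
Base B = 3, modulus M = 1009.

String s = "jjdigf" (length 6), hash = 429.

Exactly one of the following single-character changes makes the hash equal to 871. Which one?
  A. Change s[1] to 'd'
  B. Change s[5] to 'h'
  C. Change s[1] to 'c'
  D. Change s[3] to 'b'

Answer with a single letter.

Option A: s[1]='j'->'d', delta=(4-10)*3^4 mod 1009 = 523, hash=429+523 mod 1009 = 952
Option B: s[5]='f'->'h', delta=(8-6)*3^0 mod 1009 = 2, hash=429+2 mod 1009 = 431
Option C: s[1]='j'->'c', delta=(3-10)*3^4 mod 1009 = 442, hash=429+442 mod 1009 = 871 <-- target
Option D: s[3]='i'->'b', delta=(2-9)*3^2 mod 1009 = 946, hash=429+946 mod 1009 = 366

Answer: C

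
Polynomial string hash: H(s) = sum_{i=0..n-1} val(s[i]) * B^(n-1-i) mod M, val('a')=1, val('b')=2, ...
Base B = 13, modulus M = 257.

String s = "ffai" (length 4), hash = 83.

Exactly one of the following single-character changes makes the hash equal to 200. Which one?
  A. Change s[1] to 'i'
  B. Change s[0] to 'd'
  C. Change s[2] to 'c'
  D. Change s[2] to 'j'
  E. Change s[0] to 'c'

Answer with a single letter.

Answer: D

Derivation:
Option A: s[1]='f'->'i', delta=(9-6)*13^2 mod 257 = 250, hash=83+250 mod 257 = 76
Option B: s[0]='f'->'d', delta=(4-6)*13^3 mod 257 = 232, hash=83+232 mod 257 = 58
Option C: s[2]='a'->'c', delta=(3-1)*13^1 mod 257 = 26, hash=83+26 mod 257 = 109
Option D: s[2]='a'->'j', delta=(10-1)*13^1 mod 257 = 117, hash=83+117 mod 257 = 200 <-- target
Option E: s[0]='f'->'c', delta=(3-6)*13^3 mod 257 = 91, hash=83+91 mod 257 = 174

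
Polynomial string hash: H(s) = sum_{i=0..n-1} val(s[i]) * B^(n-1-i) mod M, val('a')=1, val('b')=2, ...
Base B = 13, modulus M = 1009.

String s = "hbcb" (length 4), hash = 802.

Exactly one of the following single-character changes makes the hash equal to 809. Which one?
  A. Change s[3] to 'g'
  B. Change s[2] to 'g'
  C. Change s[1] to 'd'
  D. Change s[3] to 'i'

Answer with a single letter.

Answer: D

Derivation:
Option A: s[3]='b'->'g', delta=(7-2)*13^0 mod 1009 = 5, hash=802+5 mod 1009 = 807
Option B: s[2]='c'->'g', delta=(7-3)*13^1 mod 1009 = 52, hash=802+52 mod 1009 = 854
Option C: s[1]='b'->'d', delta=(4-2)*13^2 mod 1009 = 338, hash=802+338 mod 1009 = 131
Option D: s[3]='b'->'i', delta=(9-2)*13^0 mod 1009 = 7, hash=802+7 mod 1009 = 809 <-- target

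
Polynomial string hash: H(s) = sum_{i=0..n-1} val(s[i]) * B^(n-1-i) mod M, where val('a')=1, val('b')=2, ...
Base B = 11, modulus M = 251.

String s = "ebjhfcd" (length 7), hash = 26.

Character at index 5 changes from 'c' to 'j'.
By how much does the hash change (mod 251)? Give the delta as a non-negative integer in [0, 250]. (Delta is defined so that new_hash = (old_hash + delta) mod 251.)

Answer: 77

Derivation:
Delta formula: (val(new) - val(old)) * B^(n-1-k) mod M
  val('j') - val('c') = 10 - 3 = 7
  B^(n-1-k) = 11^1 mod 251 = 11
  Delta = 7 * 11 mod 251 = 77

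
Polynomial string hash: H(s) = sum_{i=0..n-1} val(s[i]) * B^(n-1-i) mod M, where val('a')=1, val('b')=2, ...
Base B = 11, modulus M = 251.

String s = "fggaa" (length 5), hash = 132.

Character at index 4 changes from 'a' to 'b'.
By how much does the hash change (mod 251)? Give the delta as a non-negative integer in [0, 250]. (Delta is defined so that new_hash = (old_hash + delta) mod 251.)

Answer: 1

Derivation:
Delta formula: (val(new) - val(old)) * B^(n-1-k) mod M
  val('b') - val('a') = 2 - 1 = 1
  B^(n-1-k) = 11^0 mod 251 = 1
  Delta = 1 * 1 mod 251 = 1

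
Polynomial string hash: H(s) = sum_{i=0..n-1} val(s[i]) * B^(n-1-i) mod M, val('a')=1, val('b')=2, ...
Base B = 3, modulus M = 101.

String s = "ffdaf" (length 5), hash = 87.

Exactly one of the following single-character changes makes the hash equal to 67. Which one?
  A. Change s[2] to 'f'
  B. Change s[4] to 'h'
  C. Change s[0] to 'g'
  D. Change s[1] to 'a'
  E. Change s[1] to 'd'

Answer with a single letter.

Answer: C

Derivation:
Option A: s[2]='d'->'f', delta=(6-4)*3^2 mod 101 = 18, hash=87+18 mod 101 = 4
Option B: s[4]='f'->'h', delta=(8-6)*3^0 mod 101 = 2, hash=87+2 mod 101 = 89
Option C: s[0]='f'->'g', delta=(7-6)*3^4 mod 101 = 81, hash=87+81 mod 101 = 67 <-- target
Option D: s[1]='f'->'a', delta=(1-6)*3^3 mod 101 = 67, hash=87+67 mod 101 = 53
Option E: s[1]='f'->'d', delta=(4-6)*3^3 mod 101 = 47, hash=87+47 mod 101 = 33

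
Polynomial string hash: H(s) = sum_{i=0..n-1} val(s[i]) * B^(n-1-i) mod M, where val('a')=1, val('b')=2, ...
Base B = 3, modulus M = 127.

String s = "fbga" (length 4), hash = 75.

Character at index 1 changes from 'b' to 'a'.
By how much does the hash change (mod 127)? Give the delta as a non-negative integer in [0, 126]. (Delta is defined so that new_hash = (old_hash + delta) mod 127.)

Answer: 118

Derivation:
Delta formula: (val(new) - val(old)) * B^(n-1-k) mod M
  val('a') - val('b') = 1 - 2 = -1
  B^(n-1-k) = 3^2 mod 127 = 9
  Delta = -1 * 9 mod 127 = 118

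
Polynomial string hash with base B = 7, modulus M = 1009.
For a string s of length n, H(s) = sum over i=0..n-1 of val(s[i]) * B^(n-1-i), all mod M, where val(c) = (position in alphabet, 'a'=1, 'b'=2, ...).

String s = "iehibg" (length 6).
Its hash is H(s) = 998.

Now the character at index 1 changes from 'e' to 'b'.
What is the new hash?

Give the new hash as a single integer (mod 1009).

val('e') = 5, val('b') = 2
Position k = 1, exponent = n-1-k = 4
B^4 mod M = 7^4 mod 1009 = 383
Delta = (2 - 5) * 383 mod 1009 = 869
New hash = (998 + 869) mod 1009 = 858

Answer: 858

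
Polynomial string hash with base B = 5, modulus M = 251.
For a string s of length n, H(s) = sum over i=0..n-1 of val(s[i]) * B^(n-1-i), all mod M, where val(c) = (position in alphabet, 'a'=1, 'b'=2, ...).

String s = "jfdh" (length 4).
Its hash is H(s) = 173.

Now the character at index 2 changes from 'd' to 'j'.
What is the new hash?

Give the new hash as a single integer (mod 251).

val('d') = 4, val('j') = 10
Position k = 2, exponent = n-1-k = 1
B^1 mod M = 5^1 mod 251 = 5
Delta = (10 - 4) * 5 mod 251 = 30
New hash = (173 + 30) mod 251 = 203

Answer: 203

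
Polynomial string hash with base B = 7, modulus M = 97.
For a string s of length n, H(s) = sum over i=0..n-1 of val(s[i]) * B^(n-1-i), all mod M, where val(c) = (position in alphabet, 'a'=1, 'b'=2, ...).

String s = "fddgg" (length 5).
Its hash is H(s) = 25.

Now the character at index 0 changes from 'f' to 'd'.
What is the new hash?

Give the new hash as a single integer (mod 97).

Answer: 73

Derivation:
val('f') = 6, val('d') = 4
Position k = 0, exponent = n-1-k = 4
B^4 mod M = 7^4 mod 97 = 73
Delta = (4 - 6) * 73 mod 97 = 48
New hash = (25 + 48) mod 97 = 73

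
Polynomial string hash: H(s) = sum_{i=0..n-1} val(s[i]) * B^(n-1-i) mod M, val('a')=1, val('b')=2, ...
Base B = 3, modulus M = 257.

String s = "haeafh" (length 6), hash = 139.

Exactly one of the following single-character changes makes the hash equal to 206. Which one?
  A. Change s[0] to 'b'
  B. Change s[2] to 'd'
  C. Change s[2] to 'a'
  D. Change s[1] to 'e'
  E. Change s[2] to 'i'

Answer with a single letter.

Option A: s[0]='h'->'b', delta=(2-8)*3^5 mod 257 = 84, hash=139+84 mod 257 = 223
Option B: s[2]='e'->'d', delta=(4-5)*3^3 mod 257 = 230, hash=139+230 mod 257 = 112
Option C: s[2]='e'->'a', delta=(1-5)*3^3 mod 257 = 149, hash=139+149 mod 257 = 31
Option D: s[1]='a'->'e', delta=(5-1)*3^4 mod 257 = 67, hash=139+67 mod 257 = 206 <-- target
Option E: s[2]='e'->'i', delta=(9-5)*3^3 mod 257 = 108, hash=139+108 mod 257 = 247

Answer: D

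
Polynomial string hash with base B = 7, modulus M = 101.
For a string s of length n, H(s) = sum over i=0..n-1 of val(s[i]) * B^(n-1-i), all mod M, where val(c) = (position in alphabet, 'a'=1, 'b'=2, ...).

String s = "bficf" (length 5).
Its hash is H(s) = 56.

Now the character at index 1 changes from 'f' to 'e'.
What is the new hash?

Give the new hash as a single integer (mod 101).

Answer: 16

Derivation:
val('f') = 6, val('e') = 5
Position k = 1, exponent = n-1-k = 3
B^3 mod M = 7^3 mod 101 = 40
Delta = (5 - 6) * 40 mod 101 = 61
New hash = (56 + 61) mod 101 = 16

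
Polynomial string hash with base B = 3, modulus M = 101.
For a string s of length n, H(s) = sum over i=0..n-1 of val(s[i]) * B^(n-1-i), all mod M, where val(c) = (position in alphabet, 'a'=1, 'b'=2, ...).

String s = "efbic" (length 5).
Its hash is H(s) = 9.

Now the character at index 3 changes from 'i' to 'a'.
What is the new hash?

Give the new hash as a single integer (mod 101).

val('i') = 9, val('a') = 1
Position k = 3, exponent = n-1-k = 1
B^1 mod M = 3^1 mod 101 = 3
Delta = (1 - 9) * 3 mod 101 = 77
New hash = (9 + 77) mod 101 = 86

Answer: 86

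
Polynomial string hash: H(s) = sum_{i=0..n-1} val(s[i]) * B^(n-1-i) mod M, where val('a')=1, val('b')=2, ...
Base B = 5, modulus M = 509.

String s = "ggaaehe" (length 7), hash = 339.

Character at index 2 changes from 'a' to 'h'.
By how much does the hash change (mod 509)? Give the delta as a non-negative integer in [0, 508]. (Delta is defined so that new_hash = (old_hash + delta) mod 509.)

Delta formula: (val(new) - val(old)) * B^(n-1-k) mod M
  val('h') - val('a') = 8 - 1 = 7
  B^(n-1-k) = 5^4 mod 509 = 116
  Delta = 7 * 116 mod 509 = 303

Answer: 303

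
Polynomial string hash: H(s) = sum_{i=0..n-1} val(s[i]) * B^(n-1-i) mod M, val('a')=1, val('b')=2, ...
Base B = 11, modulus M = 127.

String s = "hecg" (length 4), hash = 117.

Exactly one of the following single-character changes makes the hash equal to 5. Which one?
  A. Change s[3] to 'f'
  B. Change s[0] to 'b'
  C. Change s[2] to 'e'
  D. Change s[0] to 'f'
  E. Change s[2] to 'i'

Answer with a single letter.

Answer: B

Derivation:
Option A: s[3]='g'->'f', delta=(6-7)*11^0 mod 127 = 126, hash=117+126 mod 127 = 116
Option B: s[0]='h'->'b', delta=(2-8)*11^3 mod 127 = 15, hash=117+15 mod 127 = 5 <-- target
Option C: s[2]='c'->'e', delta=(5-3)*11^1 mod 127 = 22, hash=117+22 mod 127 = 12
Option D: s[0]='h'->'f', delta=(6-8)*11^3 mod 127 = 5, hash=117+5 mod 127 = 122
Option E: s[2]='c'->'i', delta=(9-3)*11^1 mod 127 = 66, hash=117+66 mod 127 = 56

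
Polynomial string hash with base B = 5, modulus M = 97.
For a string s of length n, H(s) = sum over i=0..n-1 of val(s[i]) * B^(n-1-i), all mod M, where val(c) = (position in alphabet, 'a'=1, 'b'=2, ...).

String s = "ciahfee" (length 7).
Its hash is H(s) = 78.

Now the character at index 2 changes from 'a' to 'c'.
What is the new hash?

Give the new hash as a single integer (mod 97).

Answer: 67

Derivation:
val('a') = 1, val('c') = 3
Position k = 2, exponent = n-1-k = 4
B^4 mod M = 5^4 mod 97 = 43
Delta = (3 - 1) * 43 mod 97 = 86
New hash = (78 + 86) mod 97 = 67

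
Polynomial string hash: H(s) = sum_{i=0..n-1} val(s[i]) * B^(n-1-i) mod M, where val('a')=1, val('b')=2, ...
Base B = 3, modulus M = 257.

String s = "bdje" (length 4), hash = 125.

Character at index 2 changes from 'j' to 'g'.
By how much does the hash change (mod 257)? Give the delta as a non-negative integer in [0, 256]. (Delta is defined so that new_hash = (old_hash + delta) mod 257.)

Delta formula: (val(new) - val(old)) * B^(n-1-k) mod M
  val('g') - val('j') = 7 - 10 = -3
  B^(n-1-k) = 3^1 mod 257 = 3
  Delta = -3 * 3 mod 257 = 248

Answer: 248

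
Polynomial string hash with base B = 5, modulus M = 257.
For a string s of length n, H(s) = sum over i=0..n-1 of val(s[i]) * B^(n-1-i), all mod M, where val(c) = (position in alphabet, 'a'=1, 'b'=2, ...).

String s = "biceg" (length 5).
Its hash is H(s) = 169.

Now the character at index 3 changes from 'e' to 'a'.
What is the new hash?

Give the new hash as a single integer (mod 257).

Answer: 149

Derivation:
val('e') = 5, val('a') = 1
Position k = 3, exponent = n-1-k = 1
B^1 mod M = 5^1 mod 257 = 5
Delta = (1 - 5) * 5 mod 257 = 237
New hash = (169 + 237) mod 257 = 149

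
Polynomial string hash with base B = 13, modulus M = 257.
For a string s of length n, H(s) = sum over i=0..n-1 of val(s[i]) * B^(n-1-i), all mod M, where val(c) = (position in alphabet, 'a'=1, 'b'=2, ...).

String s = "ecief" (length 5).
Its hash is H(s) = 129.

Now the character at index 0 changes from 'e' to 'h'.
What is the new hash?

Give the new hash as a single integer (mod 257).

val('e') = 5, val('h') = 8
Position k = 0, exponent = n-1-k = 4
B^4 mod M = 13^4 mod 257 = 34
Delta = (8 - 5) * 34 mod 257 = 102
New hash = (129 + 102) mod 257 = 231

Answer: 231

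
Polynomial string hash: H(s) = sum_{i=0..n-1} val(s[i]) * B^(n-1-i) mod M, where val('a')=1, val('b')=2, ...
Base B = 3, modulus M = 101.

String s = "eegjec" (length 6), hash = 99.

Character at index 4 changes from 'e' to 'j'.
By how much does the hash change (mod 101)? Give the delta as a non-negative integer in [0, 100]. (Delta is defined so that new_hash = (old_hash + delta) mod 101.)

Answer: 15

Derivation:
Delta formula: (val(new) - val(old)) * B^(n-1-k) mod M
  val('j') - val('e') = 10 - 5 = 5
  B^(n-1-k) = 3^1 mod 101 = 3
  Delta = 5 * 3 mod 101 = 15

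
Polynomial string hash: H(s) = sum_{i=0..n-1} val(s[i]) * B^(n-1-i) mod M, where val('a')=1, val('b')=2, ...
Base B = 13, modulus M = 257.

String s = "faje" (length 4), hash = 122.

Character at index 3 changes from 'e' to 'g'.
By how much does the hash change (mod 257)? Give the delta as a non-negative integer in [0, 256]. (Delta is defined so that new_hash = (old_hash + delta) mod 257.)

Delta formula: (val(new) - val(old)) * B^(n-1-k) mod M
  val('g') - val('e') = 7 - 5 = 2
  B^(n-1-k) = 13^0 mod 257 = 1
  Delta = 2 * 1 mod 257 = 2

Answer: 2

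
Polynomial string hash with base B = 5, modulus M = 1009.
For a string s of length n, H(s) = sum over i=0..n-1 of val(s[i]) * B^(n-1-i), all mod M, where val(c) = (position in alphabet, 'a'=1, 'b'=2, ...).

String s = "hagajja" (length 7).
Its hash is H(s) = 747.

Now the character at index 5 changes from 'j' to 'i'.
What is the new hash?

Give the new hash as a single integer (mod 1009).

val('j') = 10, val('i') = 9
Position k = 5, exponent = n-1-k = 1
B^1 mod M = 5^1 mod 1009 = 5
Delta = (9 - 10) * 5 mod 1009 = 1004
New hash = (747 + 1004) mod 1009 = 742

Answer: 742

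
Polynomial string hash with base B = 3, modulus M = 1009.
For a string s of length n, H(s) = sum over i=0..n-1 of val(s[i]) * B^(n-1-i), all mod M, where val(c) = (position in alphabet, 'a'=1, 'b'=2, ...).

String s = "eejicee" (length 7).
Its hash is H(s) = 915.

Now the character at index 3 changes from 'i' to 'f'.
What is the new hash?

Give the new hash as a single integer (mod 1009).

Answer: 834

Derivation:
val('i') = 9, val('f') = 6
Position k = 3, exponent = n-1-k = 3
B^3 mod M = 3^3 mod 1009 = 27
Delta = (6 - 9) * 27 mod 1009 = 928
New hash = (915 + 928) mod 1009 = 834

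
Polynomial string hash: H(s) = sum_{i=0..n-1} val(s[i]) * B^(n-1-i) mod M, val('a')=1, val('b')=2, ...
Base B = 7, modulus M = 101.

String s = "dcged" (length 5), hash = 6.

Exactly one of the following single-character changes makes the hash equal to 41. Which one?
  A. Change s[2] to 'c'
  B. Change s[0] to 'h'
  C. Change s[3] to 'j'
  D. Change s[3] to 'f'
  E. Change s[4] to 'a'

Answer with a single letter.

Answer: C

Derivation:
Option A: s[2]='g'->'c', delta=(3-7)*7^2 mod 101 = 6, hash=6+6 mod 101 = 12
Option B: s[0]='d'->'h', delta=(8-4)*7^4 mod 101 = 9, hash=6+9 mod 101 = 15
Option C: s[3]='e'->'j', delta=(10-5)*7^1 mod 101 = 35, hash=6+35 mod 101 = 41 <-- target
Option D: s[3]='e'->'f', delta=(6-5)*7^1 mod 101 = 7, hash=6+7 mod 101 = 13
Option E: s[4]='d'->'a', delta=(1-4)*7^0 mod 101 = 98, hash=6+98 mod 101 = 3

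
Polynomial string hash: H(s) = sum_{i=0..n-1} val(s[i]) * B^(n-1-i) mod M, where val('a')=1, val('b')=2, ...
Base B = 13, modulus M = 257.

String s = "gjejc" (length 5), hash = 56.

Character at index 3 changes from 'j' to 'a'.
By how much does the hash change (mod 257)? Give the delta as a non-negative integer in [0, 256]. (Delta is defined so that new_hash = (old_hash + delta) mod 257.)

Answer: 140

Derivation:
Delta formula: (val(new) - val(old)) * B^(n-1-k) mod M
  val('a') - val('j') = 1 - 10 = -9
  B^(n-1-k) = 13^1 mod 257 = 13
  Delta = -9 * 13 mod 257 = 140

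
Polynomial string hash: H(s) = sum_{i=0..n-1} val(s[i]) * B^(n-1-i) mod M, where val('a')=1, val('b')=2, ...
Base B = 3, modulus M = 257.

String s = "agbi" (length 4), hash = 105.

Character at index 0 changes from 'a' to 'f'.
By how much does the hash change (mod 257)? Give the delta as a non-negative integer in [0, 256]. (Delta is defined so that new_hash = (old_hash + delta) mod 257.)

Delta formula: (val(new) - val(old)) * B^(n-1-k) mod M
  val('f') - val('a') = 6 - 1 = 5
  B^(n-1-k) = 3^3 mod 257 = 27
  Delta = 5 * 27 mod 257 = 135

Answer: 135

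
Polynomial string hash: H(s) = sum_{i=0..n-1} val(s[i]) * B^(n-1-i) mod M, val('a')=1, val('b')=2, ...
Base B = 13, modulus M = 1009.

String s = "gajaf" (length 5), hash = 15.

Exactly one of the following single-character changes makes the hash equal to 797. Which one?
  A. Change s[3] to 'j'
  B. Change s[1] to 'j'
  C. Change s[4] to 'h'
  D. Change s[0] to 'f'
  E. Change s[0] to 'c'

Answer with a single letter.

Option A: s[3]='a'->'j', delta=(10-1)*13^1 mod 1009 = 117, hash=15+117 mod 1009 = 132
Option B: s[1]='a'->'j', delta=(10-1)*13^3 mod 1009 = 602, hash=15+602 mod 1009 = 617
Option C: s[4]='f'->'h', delta=(8-6)*13^0 mod 1009 = 2, hash=15+2 mod 1009 = 17
Option D: s[0]='g'->'f', delta=(6-7)*13^4 mod 1009 = 700, hash=15+700 mod 1009 = 715
Option E: s[0]='g'->'c', delta=(3-7)*13^4 mod 1009 = 782, hash=15+782 mod 1009 = 797 <-- target

Answer: E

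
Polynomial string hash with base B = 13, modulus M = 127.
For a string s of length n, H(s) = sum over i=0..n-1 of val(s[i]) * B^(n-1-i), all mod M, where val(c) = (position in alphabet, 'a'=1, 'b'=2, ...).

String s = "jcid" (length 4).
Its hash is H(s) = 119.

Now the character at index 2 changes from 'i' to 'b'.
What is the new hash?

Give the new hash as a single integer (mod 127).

Answer: 28

Derivation:
val('i') = 9, val('b') = 2
Position k = 2, exponent = n-1-k = 1
B^1 mod M = 13^1 mod 127 = 13
Delta = (2 - 9) * 13 mod 127 = 36
New hash = (119 + 36) mod 127 = 28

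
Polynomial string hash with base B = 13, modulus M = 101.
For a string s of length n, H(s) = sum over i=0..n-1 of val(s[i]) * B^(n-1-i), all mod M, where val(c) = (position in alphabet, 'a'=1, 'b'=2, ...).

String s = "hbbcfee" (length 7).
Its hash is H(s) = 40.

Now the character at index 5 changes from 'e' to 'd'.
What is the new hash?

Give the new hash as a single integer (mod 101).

Answer: 27

Derivation:
val('e') = 5, val('d') = 4
Position k = 5, exponent = n-1-k = 1
B^1 mod M = 13^1 mod 101 = 13
Delta = (4 - 5) * 13 mod 101 = 88
New hash = (40 + 88) mod 101 = 27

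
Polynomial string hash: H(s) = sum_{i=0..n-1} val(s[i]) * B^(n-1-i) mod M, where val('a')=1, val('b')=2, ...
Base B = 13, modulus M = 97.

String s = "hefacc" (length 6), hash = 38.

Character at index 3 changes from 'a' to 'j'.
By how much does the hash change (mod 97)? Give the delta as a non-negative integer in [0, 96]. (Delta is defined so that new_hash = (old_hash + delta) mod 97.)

Answer: 66

Derivation:
Delta formula: (val(new) - val(old)) * B^(n-1-k) mod M
  val('j') - val('a') = 10 - 1 = 9
  B^(n-1-k) = 13^2 mod 97 = 72
  Delta = 9 * 72 mod 97 = 66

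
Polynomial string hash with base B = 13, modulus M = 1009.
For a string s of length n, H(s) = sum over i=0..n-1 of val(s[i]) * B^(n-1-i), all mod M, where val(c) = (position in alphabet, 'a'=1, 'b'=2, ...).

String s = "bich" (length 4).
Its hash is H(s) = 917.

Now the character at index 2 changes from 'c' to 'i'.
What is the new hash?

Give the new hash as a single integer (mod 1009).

val('c') = 3, val('i') = 9
Position k = 2, exponent = n-1-k = 1
B^1 mod M = 13^1 mod 1009 = 13
Delta = (9 - 3) * 13 mod 1009 = 78
New hash = (917 + 78) mod 1009 = 995

Answer: 995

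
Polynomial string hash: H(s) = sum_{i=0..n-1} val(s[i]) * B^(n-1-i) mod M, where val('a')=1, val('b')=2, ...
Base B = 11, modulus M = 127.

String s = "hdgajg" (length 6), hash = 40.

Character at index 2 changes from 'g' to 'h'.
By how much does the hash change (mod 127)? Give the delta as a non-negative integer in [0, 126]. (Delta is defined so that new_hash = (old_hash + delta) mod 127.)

Delta formula: (val(new) - val(old)) * B^(n-1-k) mod M
  val('h') - val('g') = 8 - 7 = 1
  B^(n-1-k) = 11^3 mod 127 = 61
  Delta = 1 * 61 mod 127 = 61

Answer: 61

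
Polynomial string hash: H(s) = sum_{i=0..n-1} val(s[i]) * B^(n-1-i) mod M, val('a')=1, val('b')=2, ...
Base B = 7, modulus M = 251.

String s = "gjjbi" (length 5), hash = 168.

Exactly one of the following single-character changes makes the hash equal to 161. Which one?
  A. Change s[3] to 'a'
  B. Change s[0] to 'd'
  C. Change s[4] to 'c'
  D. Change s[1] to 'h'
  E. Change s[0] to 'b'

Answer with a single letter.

Option A: s[3]='b'->'a', delta=(1-2)*7^1 mod 251 = 244, hash=168+244 mod 251 = 161 <-- target
Option B: s[0]='g'->'d', delta=(4-7)*7^4 mod 251 = 76, hash=168+76 mod 251 = 244
Option C: s[4]='i'->'c', delta=(3-9)*7^0 mod 251 = 245, hash=168+245 mod 251 = 162
Option D: s[1]='j'->'h', delta=(8-10)*7^3 mod 251 = 67, hash=168+67 mod 251 = 235
Option E: s[0]='g'->'b', delta=(2-7)*7^4 mod 251 = 43, hash=168+43 mod 251 = 211

Answer: A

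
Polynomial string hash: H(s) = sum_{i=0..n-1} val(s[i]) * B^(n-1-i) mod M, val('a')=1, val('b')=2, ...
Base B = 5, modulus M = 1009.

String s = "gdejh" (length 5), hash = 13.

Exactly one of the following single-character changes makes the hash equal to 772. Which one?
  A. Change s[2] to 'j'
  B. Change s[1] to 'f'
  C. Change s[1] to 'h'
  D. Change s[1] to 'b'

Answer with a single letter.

Answer: D

Derivation:
Option A: s[2]='e'->'j', delta=(10-5)*5^2 mod 1009 = 125, hash=13+125 mod 1009 = 138
Option B: s[1]='d'->'f', delta=(6-4)*5^3 mod 1009 = 250, hash=13+250 mod 1009 = 263
Option C: s[1]='d'->'h', delta=(8-4)*5^3 mod 1009 = 500, hash=13+500 mod 1009 = 513
Option D: s[1]='d'->'b', delta=(2-4)*5^3 mod 1009 = 759, hash=13+759 mod 1009 = 772 <-- target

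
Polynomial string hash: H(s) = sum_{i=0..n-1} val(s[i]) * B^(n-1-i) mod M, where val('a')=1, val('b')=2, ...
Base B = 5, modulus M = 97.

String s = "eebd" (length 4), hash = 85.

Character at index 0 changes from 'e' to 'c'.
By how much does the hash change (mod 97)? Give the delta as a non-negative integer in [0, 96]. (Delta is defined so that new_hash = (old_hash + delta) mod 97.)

Answer: 41

Derivation:
Delta formula: (val(new) - val(old)) * B^(n-1-k) mod M
  val('c') - val('e') = 3 - 5 = -2
  B^(n-1-k) = 5^3 mod 97 = 28
  Delta = -2 * 28 mod 97 = 41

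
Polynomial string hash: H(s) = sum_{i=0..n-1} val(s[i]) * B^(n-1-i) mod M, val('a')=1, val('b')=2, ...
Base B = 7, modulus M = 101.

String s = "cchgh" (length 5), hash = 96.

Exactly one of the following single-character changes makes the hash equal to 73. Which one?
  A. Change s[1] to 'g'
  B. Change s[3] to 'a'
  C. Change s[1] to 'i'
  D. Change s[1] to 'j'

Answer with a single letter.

Option A: s[1]='c'->'g', delta=(7-3)*7^3 mod 101 = 59, hash=96+59 mod 101 = 54
Option B: s[3]='g'->'a', delta=(1-7)*7^1 mod 101 = 59, hash=96+59 mod 101 = 54
Option C: s[1]='c'->'i', delta=(9-3)*7^3 mod 101 = 38, hash=96+38 mod 101 = 33
Option D: s[1]='c'->'j', delta=(10-3)*7^3 mod 101 = 78, hash=96+78 mod 101 = 73 <-- target

Answer: D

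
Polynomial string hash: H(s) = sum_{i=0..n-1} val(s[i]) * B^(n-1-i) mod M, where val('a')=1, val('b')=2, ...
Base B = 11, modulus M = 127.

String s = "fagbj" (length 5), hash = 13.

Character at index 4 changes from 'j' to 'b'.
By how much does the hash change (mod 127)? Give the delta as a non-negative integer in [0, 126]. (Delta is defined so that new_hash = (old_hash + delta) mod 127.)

Answer: 119

Derivation:
Delta formula: (val(new) - val(old)) * B^(n-1-k) mod M
  val('b') - val('j') = 2 - 10 = -8
  B^(n-1-k) = 11^0 mod 127 = 1
  Delta = -8 * 1 mod 127 = 119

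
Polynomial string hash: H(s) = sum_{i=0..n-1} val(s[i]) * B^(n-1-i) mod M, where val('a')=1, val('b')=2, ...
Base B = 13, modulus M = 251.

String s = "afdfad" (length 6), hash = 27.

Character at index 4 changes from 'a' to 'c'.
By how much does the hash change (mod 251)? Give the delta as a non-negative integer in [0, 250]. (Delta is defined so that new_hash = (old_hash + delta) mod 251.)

Delta formula: (val(new) - val(old)) * B^(n-1-k) mod M
  val('c') - val('a') = 3 - 1 = 2
  B^(n-1-k) = 13^1 mod 251 = 13
  Delta = 2 * 13 mod 251 = 26

Answer: 26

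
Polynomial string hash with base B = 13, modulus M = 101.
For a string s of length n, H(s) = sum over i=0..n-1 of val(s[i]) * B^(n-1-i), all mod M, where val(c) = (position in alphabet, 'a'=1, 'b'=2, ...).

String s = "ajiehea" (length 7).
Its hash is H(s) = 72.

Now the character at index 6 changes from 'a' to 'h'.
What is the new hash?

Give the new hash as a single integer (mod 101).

Answer: 79

Derivation:
val('a') = 1, val('h') = 8
Position k = 6, exponent = n-1-k = 0
B^0 mod M = 13^0 mod 101 = 1
Delta = (8 - 1) * 1 mod 101 = 7
New hash = (72 + 7) mod 101 = 79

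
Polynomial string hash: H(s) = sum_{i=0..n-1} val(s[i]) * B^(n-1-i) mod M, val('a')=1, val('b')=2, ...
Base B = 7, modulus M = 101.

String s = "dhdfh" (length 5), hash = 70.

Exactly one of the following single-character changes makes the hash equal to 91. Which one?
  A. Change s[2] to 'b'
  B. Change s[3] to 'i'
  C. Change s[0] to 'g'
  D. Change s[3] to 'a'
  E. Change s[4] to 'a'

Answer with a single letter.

Option A: s[2]='d'->'b', delta=(2-4)*7^2 mod 101 = 3, hash=70+3 mod 101 = 73
Option B: s[3]='f'->'i', delta=(9-6)*7^1 mod 101 = 21, hash=70+21 mod 101 = 91 <-- target
Option C: s[0]='d'->'g', delta=(7-4)*7^4 mod 101 = 32, hash=70+32 mod 101 = 1
Option D: s[3]='f'->'a', delta=(1-6)*7^1 mod 101 = 66, hash=70+66 mod 101 = 35
Option E: s[4]='h'->'a', delta=(1-8)*7^0 mod 101 = 94, hash=70+94 mod 101 = 63

Answer: B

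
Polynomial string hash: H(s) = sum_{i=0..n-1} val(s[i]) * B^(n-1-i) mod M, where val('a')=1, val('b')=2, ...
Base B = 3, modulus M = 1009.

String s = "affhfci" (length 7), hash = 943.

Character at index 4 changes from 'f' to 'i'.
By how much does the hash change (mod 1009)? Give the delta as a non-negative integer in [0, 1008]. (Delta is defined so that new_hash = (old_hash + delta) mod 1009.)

Delta formula: (val(new) - val(old)) * B^(n-1-k) mod M
  val('i') - val('f') = 9 - 6 = 3
  B^(n-1-k) = 3^2 mod 1009 = 9
  Delta = 3 * 9 mod 1009 = 27

Answer: 27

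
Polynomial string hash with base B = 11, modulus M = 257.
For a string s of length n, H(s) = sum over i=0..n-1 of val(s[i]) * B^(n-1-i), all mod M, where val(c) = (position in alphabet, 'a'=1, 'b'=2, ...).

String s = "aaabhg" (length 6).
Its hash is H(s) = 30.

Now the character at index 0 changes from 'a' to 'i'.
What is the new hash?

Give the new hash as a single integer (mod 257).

val('a') = 1, val('i') = 9
Position k = 0, exponent = n-1-k = 5
B^5 mod M = 11^5 mod 257 = 169
Delta = (9 - 1) * 169 mod 257 = 67
New hash = (30 + 67) mod 257 = 97

Answer: 97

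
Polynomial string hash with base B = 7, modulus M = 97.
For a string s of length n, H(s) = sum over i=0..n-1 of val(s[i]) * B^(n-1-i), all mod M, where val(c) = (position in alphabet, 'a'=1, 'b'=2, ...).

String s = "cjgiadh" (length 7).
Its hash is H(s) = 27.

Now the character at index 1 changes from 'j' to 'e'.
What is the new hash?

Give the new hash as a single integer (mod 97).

Answer: 91

Derivation:
val('j') = 10, val('e') = 5
Position k = 1, exponent = n-1-k = 5
B^5 mod M = 7^5 mod 97 = 26
Delta = (5 - 10) * 26 mod 97 = 64
New hash = (27 + 64) mod 97 = 91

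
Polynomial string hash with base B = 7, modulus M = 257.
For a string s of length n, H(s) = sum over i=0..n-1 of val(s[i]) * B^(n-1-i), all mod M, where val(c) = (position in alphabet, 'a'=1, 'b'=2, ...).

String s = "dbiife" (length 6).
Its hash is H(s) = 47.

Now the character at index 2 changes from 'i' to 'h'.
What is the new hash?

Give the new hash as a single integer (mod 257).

val('i') = 9, val('h') = 8
Position k = 2, exponent = n-1-k = 3
B^3 mod M = 7^3 mod 257 = 86
Delta = (8 - 9) * 86 mod 257 = 171
New hash = (47 + 171) mod 257 = 218

Answer: 218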